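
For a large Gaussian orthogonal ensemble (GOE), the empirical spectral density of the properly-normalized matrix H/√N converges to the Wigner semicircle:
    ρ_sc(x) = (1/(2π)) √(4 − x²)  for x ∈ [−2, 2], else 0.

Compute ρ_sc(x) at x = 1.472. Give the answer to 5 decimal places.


ρ_sc(x) = (1/(2π)) √(4 − x²). With x = 1.472:
  4 − x² = 4 − (1.472)² = 4 − 2.166784 = 1.833216.
  √(4 − x²) = 1.353963.
  1/(2π) = 0.159155.
  ρ_sc(1.472) = 0.159155 · 1.353963 = 0.215490.

Rounded to 5 decimal places: ρ_sc(1.472) ≈ 0.21549.


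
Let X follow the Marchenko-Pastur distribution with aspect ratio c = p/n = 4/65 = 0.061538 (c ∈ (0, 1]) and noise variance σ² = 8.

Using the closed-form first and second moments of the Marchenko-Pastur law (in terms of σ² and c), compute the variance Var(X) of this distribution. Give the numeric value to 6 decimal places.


Recall the MP moments m_1 = E[X] = σ² and m_2 = E[X²] = σ⁴ (1 + c).
m_1 = E[X] = σ² = 8, so m_1² = 64.
m_2 = E[X²] = σ⁴ (1 + c) = 64 · (1 + 0.061538) = 64 · 1.061538 = 67.938462.
(Note m_2 − m_1² simplifies to c · σ⁴ = 0.061538 · 64.)

Var(X) = m_2 − m_1² = 67.938462 − 64 = 3.938462.


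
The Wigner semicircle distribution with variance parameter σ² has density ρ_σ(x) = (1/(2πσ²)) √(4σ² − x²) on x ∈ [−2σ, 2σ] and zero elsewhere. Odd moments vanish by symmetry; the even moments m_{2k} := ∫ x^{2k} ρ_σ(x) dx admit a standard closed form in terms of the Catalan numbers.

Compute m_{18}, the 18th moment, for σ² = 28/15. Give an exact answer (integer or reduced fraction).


By the scaled semicircle moment identity, m_{2k} = σ^{2k} · C_k with k = 9.
C_9 = (1/(k+1)) · C(2k, k) = (1/10) · C(18, 9) = (1/10) · 48620 = 4862.
σ^{2k} = (σ²)^k = (28/15)^9 = 10578455953408/38443359375.

Therefore m_{18} = σ^{18} · C_9 = (10578455953408/38443359375) · 4862 = 51432452845469696/38443359375.


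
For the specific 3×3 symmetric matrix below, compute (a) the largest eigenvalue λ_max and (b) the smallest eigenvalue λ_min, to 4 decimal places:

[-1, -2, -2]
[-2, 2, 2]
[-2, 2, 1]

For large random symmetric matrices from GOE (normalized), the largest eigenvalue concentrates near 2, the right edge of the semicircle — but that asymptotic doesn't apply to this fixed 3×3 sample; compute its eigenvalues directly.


Since M is real symmetric, all three eigenvalues are real; they are the roots of det(λI − M) = λ³ − (tr M) λ² + s λ − det M, where s is the sum of the principal 2×2 minors.
tr M = -1 + 2 + 1 = 2.
s = ((-1)·2 − (-2)²) + ((-1)·1 − (-2)²) + (2·1 − 2²) = -6 + (-5) + (-2) = -13.
det M (expand along row 1) = (-1)·(-2) − (-2)·2 + (-2)·0 = 6.
Characteristic polynomial: λ³ − 2λ² − 13λ − 6 = 0.
Substitute λ = y + (tr M)/3 = y + 0.666667 to remove the quadratic term: y³ + p·y + q = 0 with p = s − (tr M)²/3 = -14.333333 and q = −2(tr M)³/27 + (tr M)·s/3 − det M = -15.259259.
Three real roots ⇒ use the trigonometric (Viète) form: r = 2√(−p/3) = 4.371626, φ = arccos(3q/(p·r)) = arccos(0.730575) = 0.751633 rad.
y_k = r·cos(φ/3 − 2πk/3) for k = 0, 1, 2 gives y = 4.235133, -1.178913, -3.056220.
λ_k = y_k + 0.666667 gives λ = 4.9018, -0.5122, -2.3896 (check: the sum is 2.0000 = tr M).

Hence λ_max = 4.9018 and λ_min = -2.3896.


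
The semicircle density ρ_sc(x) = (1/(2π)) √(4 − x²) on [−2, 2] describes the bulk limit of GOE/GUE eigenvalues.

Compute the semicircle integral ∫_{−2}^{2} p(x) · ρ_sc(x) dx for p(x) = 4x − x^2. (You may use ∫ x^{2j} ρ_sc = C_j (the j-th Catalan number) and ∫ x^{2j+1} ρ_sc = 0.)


Write p(x) = Σ a_i x^i, split into monomials and integrate each against ρ_sc separately.
Using ∫ x^{2j} ρ_sc = C_j = (1/(j+1)) C(2j, j) (Catalan numbers) and ∫ x^{2j+1} ρ_sc = 0 (odd monomials vanish by symmetry):
  i = 1 (odd): ∫ x^1 ρ_sc = 0 (vanishes)
  i = 2 (even): a_2 · C_{1} = -1 · 1 = -1

Summing the contributions: ∫_{−2}^{2} p(x) ρ_sc(x) dx = -1.


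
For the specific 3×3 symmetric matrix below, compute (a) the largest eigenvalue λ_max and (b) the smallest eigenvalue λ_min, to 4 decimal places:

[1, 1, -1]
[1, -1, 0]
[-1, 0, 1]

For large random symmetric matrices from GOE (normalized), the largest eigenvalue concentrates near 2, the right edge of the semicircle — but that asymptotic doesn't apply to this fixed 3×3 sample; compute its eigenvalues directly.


Since M is real symmetric, all three eigenvalues are real; they are the roots of det(λI − M) = λ³ − (tr M) λ² + s λ − det M, where s is the sum of the principal 2×2 minors.
tr M = 1 + (-1) + 1 = 1.
s = (1·(-1) − 1²) + (1·1 − (-1)²) + ((-1)·1 − 0²) = -2 + 0 + (-1) = -3.
det M (expand along row 1) = 1·(-1) − 1·1 + (-1)·(-1) = -1.
Characteristic polynomial: λ³ − λ² − 3λ + 1 = 0.
Substitute λ = y + (tr M)/3 = y + 0.333333 to remove the quadratic term: y³ + p·y + q = 0 with p = s − (tr M)²/3 = -3.333333 and q = −2(tr M)³/27 + (tr M)·s/3 − det M = -0.074074.
Three real roots ⇒ use the trigonometric (Viète) form: r = 2√(−p/3) = 2.108185, φ = arccos(3q/(p·r)) = arccos(0.031623) = 1.539168 rad.
y_k = r·cos(φ/3 − 2πk/3) for k = 0, 1, 2 gives y = 1.836753, -0.022226, -1.814528.
λ_k = y_k + 0.333333 gives λ = 2.1701, 0.3111, -1.4812 (check: the sum is 1.0000 = tr M).

Hence λ_max = 2.1701 and λ_min = -1.4812.


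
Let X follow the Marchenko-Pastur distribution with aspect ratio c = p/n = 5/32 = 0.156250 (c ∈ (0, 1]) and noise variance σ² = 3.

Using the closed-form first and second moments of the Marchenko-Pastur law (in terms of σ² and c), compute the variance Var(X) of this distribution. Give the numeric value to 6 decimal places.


Recall the MP moments m_1 = E[X] = σ² and m_2 = E[X²] = σ⁴ (1 + c).
m_1 = E[X] = σ² = 3, so m_1² = 9.
m_2 = E[X²] = σ⁴ (1 + c) = 9 · (1 + 0.156250) = 9 · 1.156250 = 10.406250.
(Note m_2 − m_1² simplifies to c · σ⁴ = 0.156250 · 9.)

Var(X) = m_2 − m_1² = 10.406250 − 9 = 1.406250.


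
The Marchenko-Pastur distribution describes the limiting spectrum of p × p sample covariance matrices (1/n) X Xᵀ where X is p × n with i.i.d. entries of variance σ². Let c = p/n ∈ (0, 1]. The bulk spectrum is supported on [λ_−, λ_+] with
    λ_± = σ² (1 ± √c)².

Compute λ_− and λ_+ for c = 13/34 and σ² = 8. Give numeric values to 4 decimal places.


c = 13/34 = 0.382353; √c = 0.618347.
λ_− = σ² (1 − √c)² = 8 · (1 − 0.618347)² = 8 · (0.381653)² = 1.165272.
λ_+ = σ² (1 + √c)² = 8 · (1 + 0.618347)² = 8 · (1.618347)² = 20.952375.

Rounded to 4 decimal places: λ_− ≈ 1.1653, λ_+ ≈ 20.9524.


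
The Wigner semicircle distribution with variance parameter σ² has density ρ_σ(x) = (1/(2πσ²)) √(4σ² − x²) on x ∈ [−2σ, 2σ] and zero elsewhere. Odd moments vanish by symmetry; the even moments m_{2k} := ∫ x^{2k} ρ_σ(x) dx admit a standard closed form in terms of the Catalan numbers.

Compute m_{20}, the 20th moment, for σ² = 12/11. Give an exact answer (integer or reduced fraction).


By the scaled semicircle moment identity, m_{2k} = σ^{2k} · C_k with k = 10.
C_10 = (1/(k+1)) · C(2k, k) = (1/11) · C(20, 10) = (1/11) · 184756 = 16796.
σ^{2k} = (σ²)^k = (12/11)^10 = 61917364224/25937424601.

Therefore m_{20} = σ^{20} · C_10 = (61917364224/25937424601) · 16796 = 1039964049506304/25937424601.


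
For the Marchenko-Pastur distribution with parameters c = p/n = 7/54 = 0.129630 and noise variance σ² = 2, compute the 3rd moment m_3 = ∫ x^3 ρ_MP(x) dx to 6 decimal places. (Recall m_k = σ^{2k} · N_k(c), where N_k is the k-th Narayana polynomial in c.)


E[X³] = σ⁶ (1 + 3c + c²) (third MP moment). With σ² = 2 (so σ⁶ = 8) and c = 7/54 = 0.129630: E[X³] = 8 · (1 + 3·0.129630 + (0.129630)²) = 8 · 1.405693.

So E[X^3] = 11.245542.


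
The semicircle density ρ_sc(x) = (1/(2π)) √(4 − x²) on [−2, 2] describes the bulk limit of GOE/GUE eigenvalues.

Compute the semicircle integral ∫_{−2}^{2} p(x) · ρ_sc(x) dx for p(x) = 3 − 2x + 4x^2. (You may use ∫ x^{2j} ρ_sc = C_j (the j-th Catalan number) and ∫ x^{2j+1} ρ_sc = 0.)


Write p(x) = Σ a_i x^i, split into monomials and integrate each against ρ_sc separately.
Using ∫ x^{2j} ρ_sc = C_j = (1/(j+1)) C(2j, j) (Catalan numbers) and ∫ x^{2j+1} ρ_sc = 0 (odd monomials vanish by symmetry):
  i = 0 (even): a_0 · C_{0} = 3 · 1 = 3
  i = 1 (odd): ∫ x^1 ρ_sc = 0 (vanishes)
  i = 2 (even): a_2 · C_{1} = 4 · 1 = 4

Summing the contributions: ∫_{−2}^{2} p(x) ρ_sc(x) dx = 3 + 4 = 7.


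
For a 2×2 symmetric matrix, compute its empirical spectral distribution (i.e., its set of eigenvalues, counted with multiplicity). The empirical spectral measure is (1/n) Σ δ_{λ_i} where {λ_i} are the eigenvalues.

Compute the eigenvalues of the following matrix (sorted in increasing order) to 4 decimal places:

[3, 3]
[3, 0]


Since M is real symmetric, both eigenvalues are real; they are the roots of det(λI − M) = λ² − (tr M) λ + det M.
tr M = 3 + 0 = 3.
det M = 3·0 − 3² = 0 − 9 = -9.
Characteristic polynomial: λ² − 3λ − 9 = 0.
Discriminant Δ = (tr M)² − 4·det M = 9 − (-36) = 45; √Δ = 6.708204.
λ = (tr M ± √Δ)/2 = (3 ± 6.708204)/2, giving (tr M − √Δ)/2 = -1.8541 and (tr M + √Δ)/2 = 4.8541.

Eigenvalues sorted in increasing order: [-1.8541, 4.8541].


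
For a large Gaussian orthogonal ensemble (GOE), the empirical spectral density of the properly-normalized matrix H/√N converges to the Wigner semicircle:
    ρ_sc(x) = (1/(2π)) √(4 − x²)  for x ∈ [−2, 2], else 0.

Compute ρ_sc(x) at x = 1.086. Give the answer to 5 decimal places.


ρ_sc(x) = (1/(2π)) √(4 − x²). With x = 1.086:
  4 − x² = 4 − (1.086)² = 4 − 1.179396 = 2.820604.
  √(4 − x²) = 1.679465.
  1/(2π) = 0.159155.
  ρ_sc(1.086) = 0.159155 · 1.679465 = 0.267295.

Rounded to 5 decimal places: ρ_sc(1.086) ≈ 0.26730.


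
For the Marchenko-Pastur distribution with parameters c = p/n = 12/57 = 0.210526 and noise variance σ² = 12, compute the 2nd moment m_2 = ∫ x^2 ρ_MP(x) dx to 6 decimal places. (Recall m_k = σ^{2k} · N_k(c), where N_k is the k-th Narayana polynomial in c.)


E[X²] = σ⁴ (1 + c) (second MP moment). With σ² = 12 (so σ⁴ = 144) and c = 12/57 = 0.210526: E[X²] = 144 · (1 + 0.210526) = 144 · 1.210526.

So E[X^2] = 174.315789.


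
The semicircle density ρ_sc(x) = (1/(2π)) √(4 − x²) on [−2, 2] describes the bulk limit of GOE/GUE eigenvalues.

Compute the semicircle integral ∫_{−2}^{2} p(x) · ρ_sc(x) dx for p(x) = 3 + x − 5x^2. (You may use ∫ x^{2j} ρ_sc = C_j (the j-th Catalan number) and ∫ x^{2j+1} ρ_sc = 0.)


Write p(x) = Σ a_i x^i, split into monomials and integrate each against ρ_sc separately.
Using ∫ x^{2j} ρ_sc = C_j = (1/(j+1)) C(2j, j) (Catalan numbers) and ∫ x^{2j+1} ρ_sc = 0 (odd monomials vanish by symmetry):
  i = 0 (even): a_0 · C_{0} = 3 · 1 = 3
  i = 1 (odd): ∫ x^1 ρ_sc = 0 (vanishes)
  i = 2 (even): a_2 · C_{1} = -5 · 1 = -5

Summing the contributions: ∫_{−2}^{2} p(x) ρ_sc(x) dx = 3 + (-5) = -2.


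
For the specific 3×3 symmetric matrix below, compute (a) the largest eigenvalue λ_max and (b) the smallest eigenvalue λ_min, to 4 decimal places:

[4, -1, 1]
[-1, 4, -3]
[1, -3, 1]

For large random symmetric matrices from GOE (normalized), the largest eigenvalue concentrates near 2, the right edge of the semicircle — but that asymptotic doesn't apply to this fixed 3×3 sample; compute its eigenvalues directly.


Since M is real symmetric, all three eigenvalues are real; they are the roots of det(λI − M) = λ³ − (tr M) λ² + s λ − det M, where s is the sum of the principal 2×2 minors.
tr M = 4 + 4 + 1 = 9.
s = (4·4 − (-1)²) + (4·1 − 1²) + (4·1 − (-3)²) = 15 + 3 + (-5) = 13.
det M (expand along row 1) = 4·(-5) − (-1)·2 + 1·(-1) = -19.
Characteristic polynomial: λ³ − 9λ² + 13λ + 19 = 0.
Substitute λ = y + (tr M)/3 = y + 3.000000 to remove the quadratic term: y³ + p·y + q = 0 with p = s − (tr M)²/3 = -14.000000 and q = −2(tr M)³/27 + (tr M)·s/3 − det M = 4.000000.
Three real roots ⇒ use the trigonometric (Viète) form: r = 2√(−p/3) = 4.320494, φ = arccos(3q/(p·r)) = arccos(-0.198390) = 1.770511 rad.
y_k = r·cos(φ/3 − 2πk/3) for k = 0, 1, 2 gives y = 3.589664, 0.287410, -3.877074.
λ_k = y_k + 3.000000 gives λ = 6.5897, 3.2874, -0.8771 (check: the sum is 9.0000 = tr M).

Hence λ_max = 6.5897 and λ_min = -0.8771.


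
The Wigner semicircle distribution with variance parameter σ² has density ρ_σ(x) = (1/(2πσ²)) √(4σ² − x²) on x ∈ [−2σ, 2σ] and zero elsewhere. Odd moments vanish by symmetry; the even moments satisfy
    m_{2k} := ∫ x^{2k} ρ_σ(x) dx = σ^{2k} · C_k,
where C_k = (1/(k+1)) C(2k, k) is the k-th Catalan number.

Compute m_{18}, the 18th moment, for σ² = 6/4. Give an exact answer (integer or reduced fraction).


By the scaled semicircle moment identity, m_{2k} = σ^{2k} · C_k with k = 9.
C_9 = (1/(k+1)) · C(2k, k) = (1/10) · C(18, 9) = (1/10) · 48620 = 4862.
σ^{2k} = (σ²)^k = (6/4)^9 = 19683/512.

Therefore m_{18} = σ^{18} · C_9 = (19683/512) · 4862 = 47849373/256.


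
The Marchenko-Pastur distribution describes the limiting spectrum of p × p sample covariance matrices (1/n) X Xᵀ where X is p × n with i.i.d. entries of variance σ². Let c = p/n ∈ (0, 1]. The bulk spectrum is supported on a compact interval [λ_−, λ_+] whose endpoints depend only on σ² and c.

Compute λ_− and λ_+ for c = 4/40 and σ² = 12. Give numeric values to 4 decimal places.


c = 4/40 = 0.100000; √c = 0.316228.
λ_− = σ² (1 − √c)² = 12 · (1 − 0.316228)² = 12 · (0.683772)² = 5.610534.
λ_+ = σ² (1 + √c)² = 12 · (1 + 0.316228)² = 12 · (1.316228)² = 20.789466.

Rounded to 4 decimal places: λ_− ≈ 5.6105, λ_+ ≈ 20.7895.


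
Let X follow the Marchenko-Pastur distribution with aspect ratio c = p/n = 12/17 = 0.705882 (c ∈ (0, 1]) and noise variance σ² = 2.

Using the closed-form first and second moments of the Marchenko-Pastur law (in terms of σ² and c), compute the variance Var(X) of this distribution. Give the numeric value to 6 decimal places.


Recall the MP moments m_1 = E[X] = σ² and m_2 = E[X²] = σ⁴ (1 + c).
m_1 = E[X] = σ² = 2, so m_1² = 4.
m_2 = E[X²] = σ⁴ (1 + c) = 4 · (1 + 0.705882) = 4 · 1.705882 = 6.823529.
(Note m_2 − m_1² simplifies to c · σ⁴ = 0.705882 · 4.)

Var(X) = m_2 − m_1² = 6.823529 − 4 = 2.823529.


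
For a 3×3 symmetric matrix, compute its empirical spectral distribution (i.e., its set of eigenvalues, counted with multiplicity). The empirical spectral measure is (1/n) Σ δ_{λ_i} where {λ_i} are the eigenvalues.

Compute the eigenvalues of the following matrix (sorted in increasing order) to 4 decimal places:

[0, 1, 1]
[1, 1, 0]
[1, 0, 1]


Since M is real symmetric, all three eigenvalues are real; they are the roots of det(λI − M) = λ³ − (tr M) λ² + s λ − det M, where s is the sum of the principal 2×2 minors.
tr M = 0 + 1 + 1 = 2.
s = (0·1 − 1²) + (0·1 − 1²) + (1·1 − 0²) = -1 + (-1) + 1 = -1.
det M (expand along row 1) = 0·1 − 1·1 + 1·(-1) = -2.
Characteristic polynomial: λ³ − 2λ² − λ + 2 = 0.
Substitute λ = y + (tr M)/3 = y + 0.666667 to remove the quadratic term: y³ + p·y + q = 0 with p = s − (tr M)²/3 = -2.333333 and q = −2(tr M)³/27 + (tr M)·s/3 − det M = 0.740741.
Three real roots ⇒ use the trigonometric (Viète) form: r = 2√(−p/3) = 1.763834, φ = arccos(3q/(p·r)) = arccos(-0.539949) = 2.141173 rad.
y_k = r·cos(φ/3 − 2πk/3) for k = 0, 1, 2 gives y = 1.333333, 0.333333, -1.666667.
λ_k = y_k + 0.666667 gives λ = 2.0000, 1.0000, -1.0000 (check: the sum is 2.0000 = tr M).

Eigenvalues sorted in increasing order: [-1.0000, 1.0000, 2.0000].


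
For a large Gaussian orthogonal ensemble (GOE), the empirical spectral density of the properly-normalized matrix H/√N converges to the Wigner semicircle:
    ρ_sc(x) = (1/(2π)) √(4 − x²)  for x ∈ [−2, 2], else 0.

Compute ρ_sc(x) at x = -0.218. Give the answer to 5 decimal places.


ρ_sc(x) = (1/(2π)) √(4 − x²). With x = -0.218:
  4 − x² = 4 − (-0.218)² = 4 − 0.047524 = 3.952476.
  √(4 − x²) = 1.988083.
  1/(2π) = 0.159155.
  ρ_sc(-0.218) = 0.159155 · 1.988083 = 0.316413.

Rounded to 5 decimal places: ρ_sc(-0.218) ≈ 0.31641.


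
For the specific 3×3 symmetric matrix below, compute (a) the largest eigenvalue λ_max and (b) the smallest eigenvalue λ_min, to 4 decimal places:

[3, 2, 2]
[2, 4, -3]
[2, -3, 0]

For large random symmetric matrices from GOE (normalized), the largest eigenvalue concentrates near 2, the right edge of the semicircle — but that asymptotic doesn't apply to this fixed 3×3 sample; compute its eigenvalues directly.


Since M is real symmetric, all three eigenvalues are real; they are the roots of det(λI − M) = λ³ − (tr M) λ² + s λ − det M, where s is the sum of the principal 2×2 minors.
tr M = 3 + 4 + 0 = 7.
s = (3·4 − 2²) + (3·0 − 2²) + (4·0 − (-3)²) = 8 + (-4) + (-9) = -5.
det M (expand along row 1) = 3·(-9) − 2·6 + 2·(-14) = -67.
Characteristic polynomial: λ³ − 7λ² − 5λ + 67 = 0.
Substitute λ = y + (tr M)/3 = y + 2.333333 to remove the quadratic term: y³ + p·y + q = 0 with p = s − (tr M)²/3 = -21.333333 and q = −2(tr M)³/27 + (tr M)·s/3 − det M = 29.925926.
Three real roots ⇒ use the trigonometric (Viète) form: r = 2√(−p/3) = 5.333333, φ = arccos(3q/(p·r)) = arccos(-0.789062) = 2.480078 rad.
y_k = r·cos(φ/3 − 2πk/3) for k = 0, 1, 2 gives y = 3.612334, 1.591864, -5.204198.
λ_k = y_k + 2.333333 gives λ = 5.9457, 3.9252, -2.8709 (check: the sum is 7.0000 = tr M).

Hence λ_max = 5.9457 and λ_min = -2.8709.


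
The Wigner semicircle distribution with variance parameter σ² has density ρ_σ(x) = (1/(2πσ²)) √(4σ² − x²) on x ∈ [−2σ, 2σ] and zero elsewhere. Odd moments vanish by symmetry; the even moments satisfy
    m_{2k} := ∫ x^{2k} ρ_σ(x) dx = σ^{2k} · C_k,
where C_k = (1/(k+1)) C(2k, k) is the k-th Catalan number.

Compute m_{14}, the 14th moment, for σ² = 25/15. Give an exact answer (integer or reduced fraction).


By the scaled semicircle moment identity, m_{2k} = σ^{2k} · C_k with k = 7.
C_7 = (1/(k+1)) · C(2k, k) = (1/8) · C(14, 7) = (1/8) · 3432 = 429.
σ^{2k} = (σ²)^k = (25/15)^7 = 78125/2187.

Therefore m_{14} = σ^{14} · C_7 = (78125/2187) · 429 = 11171875/729.


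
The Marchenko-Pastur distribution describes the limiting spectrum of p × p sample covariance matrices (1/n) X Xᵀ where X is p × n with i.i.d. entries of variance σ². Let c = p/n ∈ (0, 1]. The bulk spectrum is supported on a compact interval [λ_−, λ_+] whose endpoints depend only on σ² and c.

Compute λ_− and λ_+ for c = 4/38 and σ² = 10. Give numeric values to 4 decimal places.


c = 4/38 = 0.105263; √c = 0.324443.
λ_− = σ² (1 − √c)² = 10 · (1 − 0.324443)² = 10 · (0.675557)² = 4.563775.
λ_+ = σ² (1 + √c)² = 10 · (1 + 0.324443)² = 10 · (1.324443)² = 17.541488.

Rounded to 4 decimal places: λ_− ≈ 4.5638, λ_+ ≈ 17.5415.


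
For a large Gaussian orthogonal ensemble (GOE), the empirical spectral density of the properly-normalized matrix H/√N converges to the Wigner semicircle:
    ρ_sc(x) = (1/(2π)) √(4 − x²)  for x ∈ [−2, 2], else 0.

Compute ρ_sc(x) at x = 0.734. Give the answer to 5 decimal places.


ρ_sc(x) = (1/(2π)) √(4 − x²). With x = 0.734:
  4 − x² = 4 − (0.734)² = 4 − 0.538756 = 3.461244.
  √(4 − x²) = 1.860442.
  1/(2π) = 0.159155.
  ρ_sc(0.734) = 0.159155 · 1.860442 = 0.296099.

Rounded to 5 decimal places: ρ_sc(0.734) ≈ 0.29610.


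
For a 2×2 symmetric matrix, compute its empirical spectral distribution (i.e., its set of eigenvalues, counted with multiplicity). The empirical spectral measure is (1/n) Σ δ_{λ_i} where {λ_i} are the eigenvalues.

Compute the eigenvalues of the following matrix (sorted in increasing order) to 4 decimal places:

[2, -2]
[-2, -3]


Since M is real symmetric, both eigenvalues are real; they are the roots of det(λI − M) = λ² − (tr M) λ + det M.
tr M = 2 + (-3) = -1.
det M = 2·(-3) − (-2)² = -6 − 4 = -10.
Characteristic polynomial: λ² + λ − 10 = 0.
Discriminant Δ = (tr M)² − 4·det M = 1 − (-40) = 41; √Δ = 6.403124.
λ = (tr M ± √Δ)/2 = (-1 ± 6.403124)/2, giving (tr M − √Δ)/2 = -3.7016 and (tr M + √Δ)/2 = 2.7016.

Eigenvalues sorted in increasing order: [-3.7016, 2.7016].


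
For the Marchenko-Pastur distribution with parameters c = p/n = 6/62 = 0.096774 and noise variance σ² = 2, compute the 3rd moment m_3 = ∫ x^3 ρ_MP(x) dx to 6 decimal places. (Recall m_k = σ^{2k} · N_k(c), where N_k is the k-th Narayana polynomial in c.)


E[X³] = σ⁶ (1 + 3c + c²) (third MP moment). With σ² = 2 (so σ⁶ = 8) and c = 6/62 = 0.096774: E[X³] = 8 · (1 + 3·0.096774 + (0.096774)²) = 8 · 1.299688.

So E[X^3] = 10.397503.


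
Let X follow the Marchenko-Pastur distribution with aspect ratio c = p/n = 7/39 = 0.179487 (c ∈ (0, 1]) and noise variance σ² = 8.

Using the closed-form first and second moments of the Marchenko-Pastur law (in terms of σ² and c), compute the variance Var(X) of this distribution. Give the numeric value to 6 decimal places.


Recall the MP moments m_1 = E[X] = σ² and m_2 = E[X²] = σ⁴ (1 + c).
m_1 = E[X] = σ² = 8, so m_1² = 64.
m_2 = E[X²] = σ⁴ (1 + c) = 64 · (1 + 0.179487) = 64 · 1.179487 = 75.487179.
(Note m_2 − m_1² simplifies to c · σ⁴ = 0.179487 · 64.)

Var(X) = m_2 − m_1² = 75.487179 − 64 = 11.487179.


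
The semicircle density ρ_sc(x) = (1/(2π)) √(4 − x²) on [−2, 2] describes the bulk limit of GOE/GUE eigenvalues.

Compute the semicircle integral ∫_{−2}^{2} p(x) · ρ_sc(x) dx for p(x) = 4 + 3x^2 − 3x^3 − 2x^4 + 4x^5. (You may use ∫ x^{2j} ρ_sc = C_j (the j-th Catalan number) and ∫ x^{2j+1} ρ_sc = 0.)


Write p(x) = Σ a_i x^i, split into monomials and integrate each against ρ_sc separately.
Using ∫ x^{2j} ρ_sc = C_j = (1/(j+1)) C(2j, j) (Catalan numbers) and ∫ x^{2j+1} ρ_sc = 0 (odd monomials vanish by symmetry):
  i = 0 (even): a_0 · C_{0} = 4 · 1 = 4
  i = 2 (even): a_2 · C_{1} = 3 · 1 = 3
  i = 3 (odd): ∫ x^3 ρ_sc = 0 (vanishes)
  i = 4 (even): a_4 · C_{2} = -2 · 2 = -4
  i = 5 (odd): ∫ x^5 ρ_sc = 0 (vanishes)

Summing the contributions: ∫_{−2}^{2} p(x) ρ_sc(x) dx = 4 + 3 + (-4) = 3.


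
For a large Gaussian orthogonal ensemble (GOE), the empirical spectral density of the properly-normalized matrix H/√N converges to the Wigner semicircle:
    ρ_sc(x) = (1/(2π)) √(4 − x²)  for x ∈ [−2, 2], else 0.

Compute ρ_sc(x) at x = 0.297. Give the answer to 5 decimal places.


ρ_sc(x) = (1/(2π)) √(4 − x²). With x = 0.297:
  4 − x² = 4 − (0.297)² = 4 − 0.088209 = 3.911791.
  √(4 − x²) = 1.977825.
  1/(2π) = 0.159155.
  ρ_sc(0.297) = 0.159155 · 1.977825 = 0.314781.

Rounded to 5 decimal places: ρ_sc(0.297) ≈ 0.31478.


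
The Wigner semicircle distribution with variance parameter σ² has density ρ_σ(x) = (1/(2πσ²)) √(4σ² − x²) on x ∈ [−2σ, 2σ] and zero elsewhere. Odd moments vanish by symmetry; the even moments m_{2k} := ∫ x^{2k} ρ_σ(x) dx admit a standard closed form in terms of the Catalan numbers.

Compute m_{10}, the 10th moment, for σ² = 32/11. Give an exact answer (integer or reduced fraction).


By the scaled semicircle moment identity, m_{2k} = σ^{2k} · C_k with k = 5.
C_5 = (1/(k+1)) · C(2k, k) = (1/6) · C(10, 5) = (1/6) · 252 = 42.
σ^{2k} = (σ²)^k = (32/11)^5 = 33554432/161051.

Therefore m_{10} = σ^{10} · C_5 = (33554432/161051) · 42 = 1409286144/161051.


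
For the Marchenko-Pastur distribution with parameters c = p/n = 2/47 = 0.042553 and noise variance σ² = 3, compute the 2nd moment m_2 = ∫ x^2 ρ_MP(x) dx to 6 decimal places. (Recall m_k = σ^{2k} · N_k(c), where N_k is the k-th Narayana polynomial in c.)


E[X²] = σ⁴ (1 + c) (second MP moment). With σ² = 3 (so σ⁴ = 9) and c = 2/47 = 0.042553: E[X²] = 9 · (1 + 0.042553) = 9 · 1.042553.

So E[X^2] = 9.382979.


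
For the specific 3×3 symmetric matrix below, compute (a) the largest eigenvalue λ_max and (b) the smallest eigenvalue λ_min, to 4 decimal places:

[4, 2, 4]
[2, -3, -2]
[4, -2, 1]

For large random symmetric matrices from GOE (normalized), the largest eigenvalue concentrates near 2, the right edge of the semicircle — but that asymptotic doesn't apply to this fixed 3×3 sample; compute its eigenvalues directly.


Since M is real symmetric, all three eigenvalues are real; they are the roots of det(λI − M) = λ³ − (tr M) λ² + s λ − det M, where s is the sum of the principal 2×2 minors.
tr M = 4 + (-3) + 1 = 2.
s = (4·(-3) − 2²) + (4·1 − 4²) + ((-3)·1 − (-2)²) = -16 + (-12) + (-7) = -35.
det M (expand along row 1) = 4·(-7) − 2·10 + 4·8 = -16.
Characteristic polynomial: λ³ − 2λ² − 35λ + 16 = 0.
Substitute λ = y + (tr M)/3 = y + 0.666667 to remove the quadratic term: y³ + p·y + q = 0 with p = s − (tr M)²/3 = -36.333333 and q = −2(tr M)³/27 + (tr M)·s/3 − det M = -7.925926.
Three real roots ⇒ use the trigonometric (Viète) form: r = 2√(−p/3) = 6.960204, φ = arccos(3q/(p·r)) = arccos(0.094025) = 1.476632 rad.
y_k = r·cos(φ/3 − 2πk/3) for k = 0, 1, 2 gives y = 6.133961, -0.218432, -5.915529.
λ_k = y_k + 0.666667 gives λ = 6.8006, 0.4482, -5.2489 (check: the sum is 2.0000 = tr M).

Hence λ_max = 6.8006 and λ_min = -5.2489.


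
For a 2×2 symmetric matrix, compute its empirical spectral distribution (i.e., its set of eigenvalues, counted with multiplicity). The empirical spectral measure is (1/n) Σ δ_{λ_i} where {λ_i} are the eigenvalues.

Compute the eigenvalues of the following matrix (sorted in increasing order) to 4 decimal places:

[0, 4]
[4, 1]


Since M is real symmetric, both eigenvalues are real; they are the roots of det(λI − M) = λ² − (tr M) λ + det M.
tr M = 0 + 1 = 1.
det M = 0·1 − 4² = 0 − 16 = -16.
Characteristic polynomial: λ² − λ − 16 = 0.
Discriminant Δ = (tr M)² − 4·det M = 1 − (-64) = 65; √Δ = 8.062258.
λ = (tr M ± √Δ)/2 = (1 ± 8.062258)/2, giving (tr M − √Δ)/2 = -3.5311 and (tr M + √Δ)/2 = 4.5311.

Eigenvalues sorted in increasing order: [-3.5311, 4.5311].


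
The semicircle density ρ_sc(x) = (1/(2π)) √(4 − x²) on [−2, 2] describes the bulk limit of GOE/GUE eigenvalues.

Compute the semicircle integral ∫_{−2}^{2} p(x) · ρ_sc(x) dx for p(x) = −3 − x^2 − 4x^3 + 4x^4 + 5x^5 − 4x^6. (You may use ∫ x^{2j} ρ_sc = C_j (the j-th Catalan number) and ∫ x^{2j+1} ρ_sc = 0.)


Write p(x) = Σ a_i x^i, split into monomials and integrate each against ρ_sc separately.
Using ∫ x^{2j} ρ_sc = C_j = (1/(j+1)) C(2j, j) (Catalan numbers) and ∫ x^{2j+1} ρ_sc = 0 (odd monomials vanish by symmetry):
  i = 0 (even): a_0 · C_{0} = -3 · 1 = -3
  i = 2 (even): a_2 · C_{1} = -1 · 1 = -1
  i = 3 (odd): ∫ x^3 ρ_sc = 0 (vanishes)
  i = 4 (even): a_4 · C_{2} = 4 · 2 = 8
  i = 5 (odd): ∫ x^5 ρ_sc = 0 (vanishes)
  i = 6 (even): a_6 · C_{3} = -4 · 5 = -20

Summing the contributions: ∫_{−2}^{2} p(x) ρ_sc(x) dx = (-3) + (-1) + 8 + (-20) = -16.


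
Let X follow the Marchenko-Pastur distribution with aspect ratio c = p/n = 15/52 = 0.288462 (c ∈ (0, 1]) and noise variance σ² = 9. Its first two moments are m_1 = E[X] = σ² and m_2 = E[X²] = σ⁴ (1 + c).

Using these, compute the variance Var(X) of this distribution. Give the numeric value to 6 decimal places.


m_1 = E[X] = σ² = 9, so m_1² = 81.
m_2 = E[X²] = σ⁴ (1 + c) = 81 · (1 + 0.288462) = 81 · 1.288462 = 104.365385.
(Note m_2 − m_1² simplifies to c · σ⁴ = 0.288462 · 81.)

Var(X) = m_2 − m_1² = 104.365385 − 81 = 23.365385.


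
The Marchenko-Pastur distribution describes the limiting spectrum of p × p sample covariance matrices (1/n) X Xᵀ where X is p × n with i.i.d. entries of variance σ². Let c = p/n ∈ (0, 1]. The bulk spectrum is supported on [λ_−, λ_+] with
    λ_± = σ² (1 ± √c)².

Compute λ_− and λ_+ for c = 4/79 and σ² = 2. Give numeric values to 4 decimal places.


c = 4/79 = 0.050633; √c = 0.225018.
λ_− = σ² (1 − √c)² = 2 · (1 − 0.225018)² = 2 · (0.774982)² = 1.201196.
λ_+ = σ² (1 + √c)² = 2 · (1 + 0.225018)² = 2 · (1.225018)² = 3.001336.

Rounded to 4 decimal places: λ_− ≈ 1.2012, λ_+ ≈ 3.0013.


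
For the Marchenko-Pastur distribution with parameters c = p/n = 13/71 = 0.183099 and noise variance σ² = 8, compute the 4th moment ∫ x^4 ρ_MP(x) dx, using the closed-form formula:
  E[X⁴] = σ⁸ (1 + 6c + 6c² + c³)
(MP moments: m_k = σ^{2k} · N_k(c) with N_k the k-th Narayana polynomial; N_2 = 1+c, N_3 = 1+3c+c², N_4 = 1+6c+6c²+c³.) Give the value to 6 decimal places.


E[X⁴] = σ⁸ (1 + 6c + 6c² + c³) (fourth MP moment). With σ² = 8 (so σ⁸ = 4096) and c = 13/71 = 0.183099: E[X⁴] = 4096 · (1 + 6·0.183099 + 6·(0.183099)² + (0.183099)³) = 4096 · 2.305881.

So E[X^4] = 9444.886578.


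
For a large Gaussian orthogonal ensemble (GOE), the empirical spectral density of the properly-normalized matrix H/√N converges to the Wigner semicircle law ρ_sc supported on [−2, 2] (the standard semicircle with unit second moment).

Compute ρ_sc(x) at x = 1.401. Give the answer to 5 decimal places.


ρ_sc(x) = (1/(2π)) √(4 − x²). With x = 1.401:
  4 − x² = 4 − (1.401)² = 4 − 1.962801 = 2.037199.
  √(4 − x²) = 1.427305.
  1/(2π) = 0.159155.
  ρ_sc(1.401) = 0.159155 · 1.427305 = 0.227163.

Rounded to 5 decimal places: ρ_sc(1.401) ≈ 0.22716.


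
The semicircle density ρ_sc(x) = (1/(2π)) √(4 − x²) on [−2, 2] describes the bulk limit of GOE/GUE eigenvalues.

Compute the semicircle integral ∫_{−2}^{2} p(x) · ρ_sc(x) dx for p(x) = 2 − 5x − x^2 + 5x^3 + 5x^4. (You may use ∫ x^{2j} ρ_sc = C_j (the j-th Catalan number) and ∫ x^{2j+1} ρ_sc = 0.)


Write p(x) = Σ a_i x^i, split into monomials and integrate each against ρ_sc separately.
Using ∫ x^{2j} ρ_sc = C_j = (1/(j+1)) C(2j, j) (Catalan numbers) and ∫ x^{2j+1} ρ_sc = 0 (odd monomials vanish by symmetry):
  i = 0 (even): a_0 · C_{0} = 2 · 1 = 2
  i = 1 (odd): ∫ x^1 ρ_sc = 0 (vanishes)
  i = 2 (even): a_2 · C_{1} = -1 · 1 = -1
  i = 3 (odd): ∫ x^3 ρ_sc = 0 (vanishes)
  i = 4 (even): a_4 · C_{2} = 5 · 2 = 10

Summing the contributions: ∫_{−2}^{2} p(x) ρ_sc(x) dx = 2 + (-1) + 10 = 11.


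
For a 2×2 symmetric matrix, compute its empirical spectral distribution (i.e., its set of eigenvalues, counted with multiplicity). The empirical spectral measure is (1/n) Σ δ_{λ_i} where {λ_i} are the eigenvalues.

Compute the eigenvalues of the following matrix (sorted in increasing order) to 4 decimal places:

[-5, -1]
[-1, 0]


Since M is real symmetric, both eigenvalues are real; they are the roots of det(λI − M) = λ² − (tr M) λ + det M.
tr M = -5 + 0 = -5.
det M = (-5)·0 − (-1)² = 0 − 1 = -1.
Characteristic polynomial: λ² + 5λ − 1 = 0.
Discriminant Δ = (tr M)² − 4·det M = 25 − (-4) = 29; √Δ = 5.385165.
λ = (tr M ± √Δ)/2 = (-5 ± 5.385165)/2, giving (tr M − √Δ)/2 = -5.1926 and (tr M + √Δ)/2 = 0.1926.

Eigenvalues sorted in increasing order: [-5.1926, 0.1926].


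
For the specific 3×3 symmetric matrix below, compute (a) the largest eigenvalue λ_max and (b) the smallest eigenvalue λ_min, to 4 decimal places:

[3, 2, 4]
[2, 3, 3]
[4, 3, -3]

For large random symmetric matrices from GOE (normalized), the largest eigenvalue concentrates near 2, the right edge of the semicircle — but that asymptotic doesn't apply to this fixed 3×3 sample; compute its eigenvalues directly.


Since M is real symmetric, all three eigenvalues are real; they are the roots of det(λI − M) = λ³ − (tr M) λ² + s λ − det M, where s is the sum of the principal 2×2 minors.
tr M = 3 + 3 + (-3) = 3.
s = (3·3 − 2²) + (3·(-3) − 4²) + (3·(-3) − 3²) = 5 + (-25) + (-18) = -38.
det M (expand along row 1) = 3·(-18) − 2·(-18) + 4·(-6) = -42.
Characteristic polynomial: λ³ − 3λ² − 38λ + 42 = 0.
Substitute λ = y + (tr M)/3 = y + 1.000000 to remove the quadratic term: y³ + p·y + q = 0 with p = s − (tr M)²/3 = -41.000000 and q = −2(tr M)³/27 + (tr M)·s/3 − det M = 2.000000.
Three real roots ⇒ use the trigonometric (Viète) form: r = 2√(−p/3) = 7.393691, φ = arccos(3q/(p·r)) = arccos(-0.019793) = 1.590590 rad.
y_k = r·cos(φ/3 − 2πk/3) for k = 0, 1, 2 gives y = 6.378593, 0.048783, -6.427377.
λ_k = y_k + 1.000000 gives λ = 7.3786, 1.0488, -5.4274 (check: the sum is 3.0000 = tr M).

Hence λ_max = 7.3786 and λ_min = -5.4274.


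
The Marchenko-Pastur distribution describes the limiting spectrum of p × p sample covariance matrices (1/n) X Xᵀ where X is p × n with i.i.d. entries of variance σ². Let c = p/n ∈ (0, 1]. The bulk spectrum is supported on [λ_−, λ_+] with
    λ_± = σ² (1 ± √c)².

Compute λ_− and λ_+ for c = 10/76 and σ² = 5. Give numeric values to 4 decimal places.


c = 10/76 = 0.131579; √c = 0.362738.
λ_− = σ² (1 − √c)² = 5 · (1 − 0.362738)² = 5 · (0.637262)² = 2.030513.
λ_+ = σ² (1 + √c)² = 5 · (1 + 0.362738)² = 5 · (1.362738)² = 9.285276.

Rounded to 4 decimal places: λ_− ≈ 2.0305, λ_+ ≈ 9.2853.


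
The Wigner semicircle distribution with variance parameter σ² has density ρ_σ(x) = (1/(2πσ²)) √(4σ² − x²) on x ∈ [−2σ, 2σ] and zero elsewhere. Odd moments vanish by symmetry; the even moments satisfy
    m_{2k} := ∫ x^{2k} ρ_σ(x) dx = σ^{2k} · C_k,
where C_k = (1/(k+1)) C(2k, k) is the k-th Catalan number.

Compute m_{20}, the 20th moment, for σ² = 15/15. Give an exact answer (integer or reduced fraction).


By the scaled semicircle moment identity, m_{2k} = σ^{2k} · C_k with k = 10.
C_10 = (1/(k+1)) · C(2k, k) = (1/11) · C(20, 10) = (1/11) · 184756 = 16796.
σ^{2k} = (σ²)^k = (15/15)^10 = 1.

Therefore m_{20} = σ^{20} · C_10 = 1 · 16796 = 16796.


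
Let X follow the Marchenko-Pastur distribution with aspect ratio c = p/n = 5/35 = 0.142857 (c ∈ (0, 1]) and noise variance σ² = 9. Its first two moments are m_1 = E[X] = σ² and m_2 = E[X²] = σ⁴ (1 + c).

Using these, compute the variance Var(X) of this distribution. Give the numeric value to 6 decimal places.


m_1 = E[X] = σ² = 9, so m_1² = 81.
m_2 = E[X²] = σ⁴ (1 + c) = 81 · (1 + 0.142857) = 81 · 1.142857 = 92.571429.
(Note m_2 − m_1² simplifies to c · σ⁴ = 0.142857 · 81.)

Var(X) = m_2 − m_1² = 92.571429 − 81 = 11.571429.


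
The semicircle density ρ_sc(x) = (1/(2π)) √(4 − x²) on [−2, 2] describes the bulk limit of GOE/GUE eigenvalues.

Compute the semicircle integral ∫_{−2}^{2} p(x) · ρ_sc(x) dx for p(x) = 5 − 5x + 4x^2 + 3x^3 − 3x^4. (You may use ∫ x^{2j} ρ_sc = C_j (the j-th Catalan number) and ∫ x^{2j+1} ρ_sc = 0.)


Write p(x) = Σ a_i x^i, split into monomials and integrate each against ρ_sc separately.
Using ∫ x^{2j} ρ_sc = C_j = (1/(j+1)) C(2j, j) (Catalan numbers) and ∫ x^{2j+1} ρ_sc = 0 (odd monomials vanish by symmetry):
  i = 0 (even): a_0 · C_{0} = 5 · 1 = 5
  i = 1 (odd): ∫ x^1 ρ_sc = 0 (vanishes)
  i = 2 (even): a_2 · C_{1} = 4 · 1 = 4
  i = 3 (odd): ∫ x^3 ρ_sc = 0 (vanishes)
  i = 4 (even): a_4 · C_{2} = -3 · 2 = -6

Summing the contributions: ∫_{−2}^{2} p(x) ρ_sc(x) dx = 5 + 4 + (-6) = 3.


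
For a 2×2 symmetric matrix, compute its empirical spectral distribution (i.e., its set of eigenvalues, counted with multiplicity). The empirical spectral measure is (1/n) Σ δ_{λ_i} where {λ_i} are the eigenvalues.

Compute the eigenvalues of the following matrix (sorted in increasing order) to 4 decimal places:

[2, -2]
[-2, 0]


Since M is real symmetric, both eigenvalues are real; they are the roots of det(λI − M) = λ² − (tr M) λ + det M.
tr M = 2 + 0 = 2.
det M = 2·0 − (-2)² = 0 − 4 = -4.
Characteristic polynomial: λ² − 2λ − 4 = 0.
Discriminant Δ = (tr M)² − 4·det M = 4 − (-16) = 20; √Δ = 4.472136.
λ = (tr M ± √Δ)/2 = (2 ± 4.472136)/2, giving (tr M − √Δ)/2 = -1.2361 and (tr M + √Δ)/2 = 3.2361.

Eigenvalues sorted in increasing order: [-1.2361, 3.2361].


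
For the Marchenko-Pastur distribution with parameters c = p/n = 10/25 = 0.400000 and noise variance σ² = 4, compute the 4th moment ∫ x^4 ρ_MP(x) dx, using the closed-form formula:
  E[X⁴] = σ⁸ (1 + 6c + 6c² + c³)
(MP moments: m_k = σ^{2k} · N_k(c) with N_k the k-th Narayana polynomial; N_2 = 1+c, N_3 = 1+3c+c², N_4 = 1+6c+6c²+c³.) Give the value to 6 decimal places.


E[X⁴] = σ⁸ (1 + 6c + 6c² + c³) (fourth MP moment). With σ² = 4 (so σ⁸ = 256) and c = 10/25 = 0.400000: E[X⁴] = 256 · (1 + 6·0.400000 + 6·(0.400000)² + (0.400000)³) = 256 · 4.424000.

So E[X^4] = 1132.544000.


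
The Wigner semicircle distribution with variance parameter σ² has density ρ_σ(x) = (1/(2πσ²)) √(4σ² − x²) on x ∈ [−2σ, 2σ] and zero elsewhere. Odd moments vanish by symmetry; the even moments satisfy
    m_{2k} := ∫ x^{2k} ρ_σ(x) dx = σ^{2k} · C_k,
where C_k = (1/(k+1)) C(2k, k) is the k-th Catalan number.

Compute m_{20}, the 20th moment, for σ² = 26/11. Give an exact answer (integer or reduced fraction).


By the scaled semicircle moment identity, m_{2k} = σ^{2k} · C_k with k = 10.
C_10 = (1/(k+1)) · C(2k, k) = (1/11) · C(20, 10) = (1/11) · 184756 = 16796.
σ^{2k} = (σ²)^k = (26/11)^10 = 141167095653376/25937424601.

Therefore m_{20} = σ^{20} · C_10 = (141167095653376/25937424601) · 16796 = 2371042538594103296/25937424601.


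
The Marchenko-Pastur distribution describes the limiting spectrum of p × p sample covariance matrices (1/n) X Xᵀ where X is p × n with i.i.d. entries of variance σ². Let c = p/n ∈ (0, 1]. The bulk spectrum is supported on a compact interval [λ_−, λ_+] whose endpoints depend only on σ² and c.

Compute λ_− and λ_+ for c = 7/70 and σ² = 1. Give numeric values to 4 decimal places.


c = 7/70 = 0.100000; √c = 0.316228.
λ_− = σ² (1 − √c)² = 1 · (1 − 0.316228)² = 1 · (0.683772)² = 0.467544.
λ_+ = σ² (1 + √c)² = 1 · (1 + 0.316228)² = 1 · (1.316228)² = 1.732456.

Rounded to 4 decimal places: λ_− ≈ 0.4675, λ_+ ≈ 1.7325.


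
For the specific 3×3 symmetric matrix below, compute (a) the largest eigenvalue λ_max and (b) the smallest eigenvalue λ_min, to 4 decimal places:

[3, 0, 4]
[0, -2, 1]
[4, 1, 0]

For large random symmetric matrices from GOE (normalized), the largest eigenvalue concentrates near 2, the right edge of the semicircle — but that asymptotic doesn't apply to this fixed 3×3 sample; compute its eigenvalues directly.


Since M is real symmetric, all three eigenvalues are real; they are the roots of det(λI − M) = λ³ − (tr M) λ² + s λ − det M, where s is the sum of the principal 2×2 minors.
tr M = 3 + (-2) + 0 = 1.
s = (3·(-2) − 0²) + (3·0 − 4²) + ((-2)·0 − 1²) = -6 + (-16) + (-1) = -23.
det M (expand along row 1) = 3·(-1) − 0·(-4) + 4·8 = 29.
Characteristic polynomial: λ³ − λ² − 23λ − 29 = 0.
Substitute λ = y + (tr M)/3 = y + 0.333333 to remove the quadratic term: y³ + p·y + q = 0 with p = s − (tr M)²/3 = -23.333333 and q = −2(tr M)³/27 + (tr M)·s/3 − det M = -36.740741.
Three real roots ⇒ use the trigonometric (Viète) form: r = 2√(−p/3) = 5.577734, φ = arccos(3q/(p·r)) = arccos(0.846905) = 0.560659 rad.
y_k = r·cos(φ/3 − 2πk/3) for k = 0, 1, 2 gives y = 5.480611, -1.842805, -3.637807.
λ_k = y_k + 0.333333 gives λ = 5.8139, -1.5095, -3.3045 (check: the sum is 1.0000 = tr M).

Hence λ_max = 5.8139 and λ_min = -3.3045.


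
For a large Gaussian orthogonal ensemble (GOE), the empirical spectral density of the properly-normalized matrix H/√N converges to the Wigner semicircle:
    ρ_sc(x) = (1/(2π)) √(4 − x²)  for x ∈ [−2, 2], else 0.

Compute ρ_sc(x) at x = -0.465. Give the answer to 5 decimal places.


ρ_sc(x) = (1/(2π)) √(4 − x²). With x = -0.465:
  4 − x² = 4 − (-0.465)² = 4 − 0.216225 = 3.783775.
  √(4 − x²) = 1.945193.
  1/(2π) = 0.159155.
  ρ_sc(-0.465) = 0.159155 · 1.945193 = 0.309587.

Rounded to 5 decimal places: ρ_sc(-0.465) ≈ 0.30959.
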